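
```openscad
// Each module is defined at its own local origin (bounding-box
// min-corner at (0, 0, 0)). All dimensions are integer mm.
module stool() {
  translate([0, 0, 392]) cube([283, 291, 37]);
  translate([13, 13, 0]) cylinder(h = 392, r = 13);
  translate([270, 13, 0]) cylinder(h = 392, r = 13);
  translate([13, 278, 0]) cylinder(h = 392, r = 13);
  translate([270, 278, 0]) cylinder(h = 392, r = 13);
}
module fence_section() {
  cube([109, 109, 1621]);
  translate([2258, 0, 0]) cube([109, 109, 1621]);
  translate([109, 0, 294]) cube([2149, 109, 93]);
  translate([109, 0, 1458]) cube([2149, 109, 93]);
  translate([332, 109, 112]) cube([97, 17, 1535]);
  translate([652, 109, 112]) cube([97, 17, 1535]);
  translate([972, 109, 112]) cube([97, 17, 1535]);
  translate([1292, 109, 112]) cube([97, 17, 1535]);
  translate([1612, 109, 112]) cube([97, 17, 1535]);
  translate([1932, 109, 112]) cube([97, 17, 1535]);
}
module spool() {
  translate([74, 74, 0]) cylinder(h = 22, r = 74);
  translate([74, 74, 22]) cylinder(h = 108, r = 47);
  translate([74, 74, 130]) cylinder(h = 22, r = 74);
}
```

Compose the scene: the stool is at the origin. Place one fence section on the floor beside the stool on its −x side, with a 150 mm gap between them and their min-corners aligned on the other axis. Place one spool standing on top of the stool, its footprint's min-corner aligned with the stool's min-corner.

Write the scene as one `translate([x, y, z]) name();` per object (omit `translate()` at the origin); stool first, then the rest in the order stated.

stool();
translate([-2517, 0, 0]) fence_section();
translate([0, 0, 429]) spool();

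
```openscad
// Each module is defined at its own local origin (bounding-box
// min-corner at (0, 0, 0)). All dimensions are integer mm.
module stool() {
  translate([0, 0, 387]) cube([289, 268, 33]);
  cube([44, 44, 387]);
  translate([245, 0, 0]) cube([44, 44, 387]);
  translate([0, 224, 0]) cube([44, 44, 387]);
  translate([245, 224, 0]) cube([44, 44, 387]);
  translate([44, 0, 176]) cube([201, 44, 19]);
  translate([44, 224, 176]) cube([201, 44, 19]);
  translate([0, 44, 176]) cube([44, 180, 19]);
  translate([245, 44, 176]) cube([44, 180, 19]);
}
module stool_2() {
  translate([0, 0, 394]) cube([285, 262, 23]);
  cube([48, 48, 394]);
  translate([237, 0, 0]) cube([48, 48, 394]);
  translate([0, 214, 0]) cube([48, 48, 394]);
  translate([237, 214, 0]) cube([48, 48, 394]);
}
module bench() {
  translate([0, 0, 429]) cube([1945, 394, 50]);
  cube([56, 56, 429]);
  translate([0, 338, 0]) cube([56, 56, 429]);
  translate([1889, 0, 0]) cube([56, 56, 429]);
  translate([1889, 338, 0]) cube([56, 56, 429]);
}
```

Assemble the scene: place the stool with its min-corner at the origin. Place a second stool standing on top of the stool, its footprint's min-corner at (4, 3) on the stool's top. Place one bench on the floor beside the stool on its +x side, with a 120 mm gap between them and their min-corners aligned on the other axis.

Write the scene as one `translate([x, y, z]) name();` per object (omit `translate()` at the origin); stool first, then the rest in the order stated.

stool();
translate([4, 3, 420]) stool_2();
translate([409, 0, 0]) bench();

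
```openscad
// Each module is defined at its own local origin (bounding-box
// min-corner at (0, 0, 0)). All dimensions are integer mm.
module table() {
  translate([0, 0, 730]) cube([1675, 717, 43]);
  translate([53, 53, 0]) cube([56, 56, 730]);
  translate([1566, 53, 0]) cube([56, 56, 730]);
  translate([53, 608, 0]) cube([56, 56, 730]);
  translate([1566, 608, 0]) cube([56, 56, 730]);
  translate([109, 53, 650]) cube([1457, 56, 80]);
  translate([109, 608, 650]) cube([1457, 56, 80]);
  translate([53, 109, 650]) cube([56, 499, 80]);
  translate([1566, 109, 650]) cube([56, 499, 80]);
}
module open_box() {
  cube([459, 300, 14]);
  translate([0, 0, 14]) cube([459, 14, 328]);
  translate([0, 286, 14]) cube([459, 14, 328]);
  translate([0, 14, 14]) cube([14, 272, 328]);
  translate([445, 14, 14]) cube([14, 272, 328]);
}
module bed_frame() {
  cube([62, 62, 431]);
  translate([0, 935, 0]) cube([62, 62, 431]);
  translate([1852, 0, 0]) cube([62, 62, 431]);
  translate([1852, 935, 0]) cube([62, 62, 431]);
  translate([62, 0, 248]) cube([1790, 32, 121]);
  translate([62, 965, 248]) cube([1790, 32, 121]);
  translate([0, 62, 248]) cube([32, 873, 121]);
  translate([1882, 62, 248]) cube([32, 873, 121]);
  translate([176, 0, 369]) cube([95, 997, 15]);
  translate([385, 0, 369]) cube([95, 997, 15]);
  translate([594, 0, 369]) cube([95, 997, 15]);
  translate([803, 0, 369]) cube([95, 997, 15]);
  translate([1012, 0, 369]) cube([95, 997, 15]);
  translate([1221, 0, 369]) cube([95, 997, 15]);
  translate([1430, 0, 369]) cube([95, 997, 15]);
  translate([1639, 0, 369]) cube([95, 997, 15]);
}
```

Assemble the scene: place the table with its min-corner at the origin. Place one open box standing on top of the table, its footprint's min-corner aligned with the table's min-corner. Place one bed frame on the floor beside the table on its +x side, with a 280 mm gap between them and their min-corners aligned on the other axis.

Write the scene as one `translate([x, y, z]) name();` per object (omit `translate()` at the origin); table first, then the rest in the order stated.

table();
translate([0, 0, 773]) open_box();
translate([1955, 0, 0]) bed_frame();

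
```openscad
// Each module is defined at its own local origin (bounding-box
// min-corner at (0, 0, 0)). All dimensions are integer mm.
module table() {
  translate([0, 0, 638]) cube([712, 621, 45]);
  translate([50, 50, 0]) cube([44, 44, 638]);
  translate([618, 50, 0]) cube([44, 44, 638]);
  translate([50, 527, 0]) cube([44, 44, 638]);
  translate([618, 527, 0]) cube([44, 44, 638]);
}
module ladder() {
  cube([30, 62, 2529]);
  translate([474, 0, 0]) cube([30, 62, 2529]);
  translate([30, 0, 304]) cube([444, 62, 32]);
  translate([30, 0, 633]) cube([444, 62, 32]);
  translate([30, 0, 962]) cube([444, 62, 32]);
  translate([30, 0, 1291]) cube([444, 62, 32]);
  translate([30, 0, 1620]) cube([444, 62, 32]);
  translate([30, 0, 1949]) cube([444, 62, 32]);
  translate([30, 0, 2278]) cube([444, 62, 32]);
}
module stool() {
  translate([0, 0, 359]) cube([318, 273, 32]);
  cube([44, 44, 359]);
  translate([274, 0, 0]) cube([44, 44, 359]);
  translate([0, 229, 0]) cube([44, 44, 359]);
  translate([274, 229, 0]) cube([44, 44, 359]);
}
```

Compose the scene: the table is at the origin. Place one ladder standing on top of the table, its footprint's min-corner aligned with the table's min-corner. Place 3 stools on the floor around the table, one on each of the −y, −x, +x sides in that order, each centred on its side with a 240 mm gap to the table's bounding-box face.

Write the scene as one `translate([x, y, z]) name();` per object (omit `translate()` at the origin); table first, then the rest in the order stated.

table();
translate([0, 0, 683]) ladder();
translate([197, -513, 0]) stool();
translate([-558, 174, 0]) stool();
translate([952, 174, 0]) stool();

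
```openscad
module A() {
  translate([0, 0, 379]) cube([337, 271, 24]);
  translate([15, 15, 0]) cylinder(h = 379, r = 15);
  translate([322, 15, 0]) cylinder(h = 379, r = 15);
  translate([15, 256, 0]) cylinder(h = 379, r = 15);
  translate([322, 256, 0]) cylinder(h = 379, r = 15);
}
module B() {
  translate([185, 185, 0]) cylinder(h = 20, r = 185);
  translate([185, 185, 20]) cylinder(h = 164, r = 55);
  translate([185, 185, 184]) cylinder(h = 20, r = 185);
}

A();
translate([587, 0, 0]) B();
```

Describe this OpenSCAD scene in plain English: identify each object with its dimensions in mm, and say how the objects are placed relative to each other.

A is a simple wooden stool: a rectangular seat 337 mm (x) by 271 mm (y), 24 mm thick, top face at z = 403 mm, on four round legs, each 30 mm in diameter. The legs rest on z = 0, each leg's axis is inset half a diameter from the nearest pair of seat edges (so the leg's bounding box is flush with the corner).

B is a spool: two coaxial disc flanges of radius 185 mm and thickness 20 mm, joined by a core cylinder of radius 55 mm and height 164 mm. The lower flange rests on z = 0 and the three cylinders share a vertical axis.

The spool is on the floor beside the stool on its +x side.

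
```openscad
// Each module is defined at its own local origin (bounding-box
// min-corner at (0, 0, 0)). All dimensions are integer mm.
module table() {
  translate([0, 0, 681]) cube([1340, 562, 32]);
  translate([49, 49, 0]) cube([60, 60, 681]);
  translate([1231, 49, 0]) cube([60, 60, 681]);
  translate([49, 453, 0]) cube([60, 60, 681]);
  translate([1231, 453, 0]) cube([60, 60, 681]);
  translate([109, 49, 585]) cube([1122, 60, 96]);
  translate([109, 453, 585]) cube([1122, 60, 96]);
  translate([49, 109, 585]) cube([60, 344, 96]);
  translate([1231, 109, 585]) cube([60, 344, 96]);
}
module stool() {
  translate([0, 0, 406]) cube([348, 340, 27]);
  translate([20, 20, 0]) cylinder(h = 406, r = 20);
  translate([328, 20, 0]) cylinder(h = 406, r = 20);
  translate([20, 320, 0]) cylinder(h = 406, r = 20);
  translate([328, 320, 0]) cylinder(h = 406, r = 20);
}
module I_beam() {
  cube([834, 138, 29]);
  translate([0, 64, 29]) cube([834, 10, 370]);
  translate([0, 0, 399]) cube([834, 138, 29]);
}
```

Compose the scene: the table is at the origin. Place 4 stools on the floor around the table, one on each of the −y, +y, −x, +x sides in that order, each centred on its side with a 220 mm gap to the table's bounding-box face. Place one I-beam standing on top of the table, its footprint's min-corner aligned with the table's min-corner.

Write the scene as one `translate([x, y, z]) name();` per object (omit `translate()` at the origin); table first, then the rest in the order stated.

table();
translate([496, -560, 0]) stool();
translate([496, 782, 0]) stool();
translate([-568, 111, 0]) stool();
translate([1560, 111, 0]) stool();
translate([0, 0, 713]) I_beam();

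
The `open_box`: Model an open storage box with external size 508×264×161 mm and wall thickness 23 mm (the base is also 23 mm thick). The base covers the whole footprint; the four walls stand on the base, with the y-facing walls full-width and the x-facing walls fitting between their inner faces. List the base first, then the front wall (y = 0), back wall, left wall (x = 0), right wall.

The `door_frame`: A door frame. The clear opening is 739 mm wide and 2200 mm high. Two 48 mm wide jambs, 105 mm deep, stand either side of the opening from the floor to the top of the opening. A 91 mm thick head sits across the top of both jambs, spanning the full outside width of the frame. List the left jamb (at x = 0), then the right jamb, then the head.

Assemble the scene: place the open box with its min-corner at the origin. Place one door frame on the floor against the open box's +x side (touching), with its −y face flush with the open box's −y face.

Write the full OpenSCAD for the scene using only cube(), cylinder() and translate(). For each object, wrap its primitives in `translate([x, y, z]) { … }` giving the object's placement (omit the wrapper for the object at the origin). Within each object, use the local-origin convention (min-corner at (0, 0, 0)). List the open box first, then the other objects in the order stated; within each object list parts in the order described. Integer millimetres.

cube([508, 264, 23]);
translate([0, 0, 23]) cube([508, 23, 138]);
translate([0, 241, 23]) cube([508, 23, 138]);
translate([0, 23, 23]) cube([23, 218, 138]);
translate([485, 23, 23]) cube([23, 218, 138]);
translate([508, 0, 0]) {
  cube([48, 105, 2200]);
  translate([787, 0, 0]) cube([48, 105, 2200]);
  translate([0, 0, 2200]) cube([835, 105, 91]);
}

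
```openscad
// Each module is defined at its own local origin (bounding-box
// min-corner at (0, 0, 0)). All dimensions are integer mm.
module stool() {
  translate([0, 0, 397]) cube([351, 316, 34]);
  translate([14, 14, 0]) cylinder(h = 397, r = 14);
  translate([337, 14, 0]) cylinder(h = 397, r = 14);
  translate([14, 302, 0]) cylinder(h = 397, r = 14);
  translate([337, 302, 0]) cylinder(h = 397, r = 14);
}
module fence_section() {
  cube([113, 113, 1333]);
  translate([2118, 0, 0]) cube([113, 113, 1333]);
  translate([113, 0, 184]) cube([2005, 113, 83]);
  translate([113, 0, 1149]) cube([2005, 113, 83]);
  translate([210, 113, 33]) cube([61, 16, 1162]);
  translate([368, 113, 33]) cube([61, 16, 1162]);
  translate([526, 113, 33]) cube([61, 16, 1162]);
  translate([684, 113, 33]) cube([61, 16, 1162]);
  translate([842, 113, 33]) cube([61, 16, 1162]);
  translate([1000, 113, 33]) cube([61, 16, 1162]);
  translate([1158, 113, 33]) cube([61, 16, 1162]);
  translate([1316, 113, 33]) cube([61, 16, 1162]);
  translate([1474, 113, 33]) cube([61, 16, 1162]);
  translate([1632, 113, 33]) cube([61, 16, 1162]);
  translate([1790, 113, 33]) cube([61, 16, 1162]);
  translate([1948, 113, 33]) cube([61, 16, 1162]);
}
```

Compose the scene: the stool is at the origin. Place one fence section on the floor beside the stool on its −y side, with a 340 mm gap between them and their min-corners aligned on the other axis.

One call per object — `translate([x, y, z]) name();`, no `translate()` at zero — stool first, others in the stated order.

stool();
translate([0, -469, 0]) fence_section();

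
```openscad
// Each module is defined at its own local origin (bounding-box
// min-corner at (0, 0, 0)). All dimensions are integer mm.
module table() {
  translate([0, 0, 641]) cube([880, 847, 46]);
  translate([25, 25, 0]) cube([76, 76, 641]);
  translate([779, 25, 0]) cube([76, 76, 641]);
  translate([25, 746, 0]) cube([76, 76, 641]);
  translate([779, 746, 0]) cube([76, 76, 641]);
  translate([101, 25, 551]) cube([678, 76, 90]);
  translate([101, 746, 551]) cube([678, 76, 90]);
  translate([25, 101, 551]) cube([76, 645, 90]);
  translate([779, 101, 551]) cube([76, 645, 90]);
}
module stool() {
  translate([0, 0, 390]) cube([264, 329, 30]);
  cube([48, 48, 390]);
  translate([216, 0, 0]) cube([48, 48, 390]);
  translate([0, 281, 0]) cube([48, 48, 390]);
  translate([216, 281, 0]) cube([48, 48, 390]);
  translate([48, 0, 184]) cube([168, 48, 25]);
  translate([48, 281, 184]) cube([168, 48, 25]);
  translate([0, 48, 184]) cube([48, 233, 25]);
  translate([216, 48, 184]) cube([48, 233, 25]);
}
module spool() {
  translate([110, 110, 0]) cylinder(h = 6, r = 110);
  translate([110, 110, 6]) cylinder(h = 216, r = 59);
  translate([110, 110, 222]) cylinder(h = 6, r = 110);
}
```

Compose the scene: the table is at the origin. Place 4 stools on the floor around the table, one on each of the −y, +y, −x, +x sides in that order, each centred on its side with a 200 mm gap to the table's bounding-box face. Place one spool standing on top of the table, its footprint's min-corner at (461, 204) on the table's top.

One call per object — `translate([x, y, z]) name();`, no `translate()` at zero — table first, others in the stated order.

table();
translate([308, -529, 0]) stool();
translate([308, 1047, 0]) stool();
translate([-464, 259, 0]) stool();
translate([1080, 259, 0]) stool();
translate([461, 204, 687]) spool();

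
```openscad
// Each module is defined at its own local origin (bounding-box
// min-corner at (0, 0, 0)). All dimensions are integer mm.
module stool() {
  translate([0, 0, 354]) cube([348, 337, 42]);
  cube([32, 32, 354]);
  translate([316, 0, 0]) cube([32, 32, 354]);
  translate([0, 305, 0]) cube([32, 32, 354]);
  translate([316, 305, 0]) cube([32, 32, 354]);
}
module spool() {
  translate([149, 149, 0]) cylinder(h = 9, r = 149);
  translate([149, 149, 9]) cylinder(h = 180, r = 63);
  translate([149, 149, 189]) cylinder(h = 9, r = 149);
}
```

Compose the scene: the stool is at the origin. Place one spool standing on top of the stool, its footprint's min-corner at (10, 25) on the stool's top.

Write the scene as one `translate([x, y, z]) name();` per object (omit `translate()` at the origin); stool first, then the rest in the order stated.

stool();
translate([10, 25, 396]) spool();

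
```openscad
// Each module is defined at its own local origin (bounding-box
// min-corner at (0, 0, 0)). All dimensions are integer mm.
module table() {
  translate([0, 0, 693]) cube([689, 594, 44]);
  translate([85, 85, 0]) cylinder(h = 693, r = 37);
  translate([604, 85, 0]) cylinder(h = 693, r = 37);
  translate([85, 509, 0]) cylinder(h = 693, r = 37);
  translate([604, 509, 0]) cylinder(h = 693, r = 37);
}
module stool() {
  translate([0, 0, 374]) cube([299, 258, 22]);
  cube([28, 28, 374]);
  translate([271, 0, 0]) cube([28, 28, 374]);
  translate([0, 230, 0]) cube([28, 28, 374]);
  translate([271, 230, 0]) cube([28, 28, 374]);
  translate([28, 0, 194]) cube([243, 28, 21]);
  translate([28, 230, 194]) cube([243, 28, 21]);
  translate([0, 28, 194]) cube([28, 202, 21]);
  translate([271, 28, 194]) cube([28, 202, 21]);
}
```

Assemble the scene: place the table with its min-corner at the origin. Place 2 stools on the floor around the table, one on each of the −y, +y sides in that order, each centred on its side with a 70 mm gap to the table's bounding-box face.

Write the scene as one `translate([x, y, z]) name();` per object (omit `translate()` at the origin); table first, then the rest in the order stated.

table();
translate([195, -328, 0]) stool();
translate([195, 664, 0]) stool();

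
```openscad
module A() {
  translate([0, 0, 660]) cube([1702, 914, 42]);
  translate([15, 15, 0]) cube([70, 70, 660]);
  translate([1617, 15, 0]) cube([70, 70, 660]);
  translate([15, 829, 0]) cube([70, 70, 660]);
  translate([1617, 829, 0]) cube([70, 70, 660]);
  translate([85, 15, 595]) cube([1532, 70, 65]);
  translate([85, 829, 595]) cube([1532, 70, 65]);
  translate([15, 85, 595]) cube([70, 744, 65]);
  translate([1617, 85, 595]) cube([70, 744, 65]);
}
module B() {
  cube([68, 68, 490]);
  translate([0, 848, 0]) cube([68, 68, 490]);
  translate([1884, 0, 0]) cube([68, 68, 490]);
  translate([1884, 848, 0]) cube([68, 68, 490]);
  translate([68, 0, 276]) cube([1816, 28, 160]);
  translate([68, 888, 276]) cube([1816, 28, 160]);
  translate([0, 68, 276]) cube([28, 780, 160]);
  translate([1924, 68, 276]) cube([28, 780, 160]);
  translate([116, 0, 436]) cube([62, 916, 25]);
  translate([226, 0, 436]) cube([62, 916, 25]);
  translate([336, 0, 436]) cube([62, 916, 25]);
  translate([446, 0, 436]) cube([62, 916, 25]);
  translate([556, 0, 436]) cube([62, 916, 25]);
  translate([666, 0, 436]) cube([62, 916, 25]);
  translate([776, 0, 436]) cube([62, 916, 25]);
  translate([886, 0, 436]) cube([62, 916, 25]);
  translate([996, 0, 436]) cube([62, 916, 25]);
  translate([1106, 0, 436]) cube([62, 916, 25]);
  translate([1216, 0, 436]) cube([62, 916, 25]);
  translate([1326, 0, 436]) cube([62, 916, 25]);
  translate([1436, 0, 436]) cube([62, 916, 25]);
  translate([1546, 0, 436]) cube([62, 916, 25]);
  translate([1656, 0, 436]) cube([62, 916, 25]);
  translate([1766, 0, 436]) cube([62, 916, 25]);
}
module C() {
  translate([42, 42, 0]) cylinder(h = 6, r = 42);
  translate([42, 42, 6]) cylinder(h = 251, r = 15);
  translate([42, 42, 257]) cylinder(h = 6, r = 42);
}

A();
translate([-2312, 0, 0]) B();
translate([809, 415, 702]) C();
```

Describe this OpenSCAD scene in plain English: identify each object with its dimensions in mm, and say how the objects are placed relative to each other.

A is a table with a 1702×914 mm rectangular top, 42 mm thick, top surface at z = 702 mm, supported by four 70×70 mm square legs, each inset 15 mm from the nearest pair of top edges, running from the floor. Four apron rails, 70 mm thick and 65 mm tall, run between adjacent legs with their top edges flush with the underside of the top and their outer faces flush with the legs' outer faces.

B is a bed frame 1952 mm long (x) by 916 mm wide (y). Four 68×68 mm corner posts, 490 mm tall, at the corners of the footprint. Four rails of 28 mm thickness and 160 mm height run between adjacent posts with their undersides at z = 276 mm, their outer faces flush with the outside of the frame (the two x-running rails run between the posts' inner faces; the two y-running rails run between the posts' inner faces). 16 slats, each 62 mm wide (x) and 25 mm thick, lie across the top of the two x-running rails, running the full 916 mm width of the frame in y; the slats are evenly spaced along x between the inner faces of the end posts with equal gaps (rounded down to the nearest mm) at the −x end and between each pair — any rounding remainder accumulates at the +x end.

C is a spool: two coaxial disc flanges of radius 42 mm and thickness 6 mm, joined by a core cylinder of radius 15 mm and height 251 mm. The lower flange rests on z = 0 and the three cylinders share a vertical axis.

The bed frame is on the floor beside the table on its −x side. The spool is on top of the table, centred.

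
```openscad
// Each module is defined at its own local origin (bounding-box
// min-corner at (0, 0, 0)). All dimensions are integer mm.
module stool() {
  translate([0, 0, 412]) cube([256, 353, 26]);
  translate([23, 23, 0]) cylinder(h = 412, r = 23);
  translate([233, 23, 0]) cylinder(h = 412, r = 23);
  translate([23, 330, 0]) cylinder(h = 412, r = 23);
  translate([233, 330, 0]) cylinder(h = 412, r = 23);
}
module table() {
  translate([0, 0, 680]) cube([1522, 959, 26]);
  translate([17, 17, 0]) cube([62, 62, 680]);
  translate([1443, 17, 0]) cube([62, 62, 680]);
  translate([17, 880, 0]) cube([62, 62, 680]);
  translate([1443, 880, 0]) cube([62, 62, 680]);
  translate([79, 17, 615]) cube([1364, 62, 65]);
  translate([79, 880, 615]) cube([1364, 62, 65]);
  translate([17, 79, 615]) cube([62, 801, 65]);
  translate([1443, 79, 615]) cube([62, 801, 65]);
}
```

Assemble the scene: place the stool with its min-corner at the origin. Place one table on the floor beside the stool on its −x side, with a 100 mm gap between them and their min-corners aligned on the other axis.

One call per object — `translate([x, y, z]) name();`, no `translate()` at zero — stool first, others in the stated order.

stool();
translate([-1622, 0, 0]) table();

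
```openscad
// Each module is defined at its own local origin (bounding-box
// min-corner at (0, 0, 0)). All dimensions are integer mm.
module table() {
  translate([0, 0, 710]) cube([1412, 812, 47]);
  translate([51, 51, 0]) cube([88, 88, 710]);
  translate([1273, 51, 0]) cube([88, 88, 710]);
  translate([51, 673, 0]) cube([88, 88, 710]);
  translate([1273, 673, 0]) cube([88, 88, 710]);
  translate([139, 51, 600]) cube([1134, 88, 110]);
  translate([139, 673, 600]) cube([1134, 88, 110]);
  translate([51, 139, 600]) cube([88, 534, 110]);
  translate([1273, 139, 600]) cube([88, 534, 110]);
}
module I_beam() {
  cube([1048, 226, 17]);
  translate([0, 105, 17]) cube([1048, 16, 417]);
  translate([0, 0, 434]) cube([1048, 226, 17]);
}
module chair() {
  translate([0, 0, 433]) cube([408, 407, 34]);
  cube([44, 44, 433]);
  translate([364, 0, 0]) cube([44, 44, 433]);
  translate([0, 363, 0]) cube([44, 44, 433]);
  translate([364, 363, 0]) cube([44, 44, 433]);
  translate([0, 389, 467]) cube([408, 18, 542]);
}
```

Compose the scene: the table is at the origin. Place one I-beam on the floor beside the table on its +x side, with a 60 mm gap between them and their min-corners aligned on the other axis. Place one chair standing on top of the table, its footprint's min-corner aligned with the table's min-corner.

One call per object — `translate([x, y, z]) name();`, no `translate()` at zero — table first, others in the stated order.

table();
translate([1472, 0, 0]) I_beam();
translate([0, 0, 757]) chair();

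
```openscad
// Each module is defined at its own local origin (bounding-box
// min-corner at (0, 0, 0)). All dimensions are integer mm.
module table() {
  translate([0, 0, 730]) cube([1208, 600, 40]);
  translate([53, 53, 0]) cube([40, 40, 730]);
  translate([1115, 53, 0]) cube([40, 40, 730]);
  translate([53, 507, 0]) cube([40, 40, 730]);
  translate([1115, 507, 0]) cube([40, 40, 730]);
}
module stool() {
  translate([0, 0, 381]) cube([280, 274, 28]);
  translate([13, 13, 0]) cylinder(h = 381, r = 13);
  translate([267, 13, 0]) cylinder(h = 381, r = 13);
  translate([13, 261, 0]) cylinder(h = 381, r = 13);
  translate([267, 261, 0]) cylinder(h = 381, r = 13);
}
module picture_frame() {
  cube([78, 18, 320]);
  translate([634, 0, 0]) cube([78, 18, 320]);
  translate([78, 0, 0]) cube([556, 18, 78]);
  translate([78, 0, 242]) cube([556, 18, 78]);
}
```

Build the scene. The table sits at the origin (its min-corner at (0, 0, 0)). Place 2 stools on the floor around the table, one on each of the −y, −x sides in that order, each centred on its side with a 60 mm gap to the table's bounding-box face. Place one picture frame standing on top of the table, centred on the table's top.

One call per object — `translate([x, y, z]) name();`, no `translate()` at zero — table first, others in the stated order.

table();
translate([464, -334, 0]) stool();
translate([-340, 163, 0]) stool();
translate([248, 291, 770]) picture_frame();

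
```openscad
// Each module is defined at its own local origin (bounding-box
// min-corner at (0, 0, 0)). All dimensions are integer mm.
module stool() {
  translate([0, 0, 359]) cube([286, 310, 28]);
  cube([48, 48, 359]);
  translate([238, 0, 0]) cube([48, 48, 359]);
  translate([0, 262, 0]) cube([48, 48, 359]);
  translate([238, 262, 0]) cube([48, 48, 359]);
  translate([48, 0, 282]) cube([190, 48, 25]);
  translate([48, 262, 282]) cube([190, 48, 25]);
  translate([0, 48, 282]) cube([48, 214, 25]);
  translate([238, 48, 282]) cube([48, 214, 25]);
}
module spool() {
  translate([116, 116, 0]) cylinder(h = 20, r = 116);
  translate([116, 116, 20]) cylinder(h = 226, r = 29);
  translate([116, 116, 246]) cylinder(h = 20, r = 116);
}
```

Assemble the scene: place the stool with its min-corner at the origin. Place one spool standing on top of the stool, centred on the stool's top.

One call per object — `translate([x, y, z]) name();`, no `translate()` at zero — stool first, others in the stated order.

stool();
translate([27, 39, 387]) spool();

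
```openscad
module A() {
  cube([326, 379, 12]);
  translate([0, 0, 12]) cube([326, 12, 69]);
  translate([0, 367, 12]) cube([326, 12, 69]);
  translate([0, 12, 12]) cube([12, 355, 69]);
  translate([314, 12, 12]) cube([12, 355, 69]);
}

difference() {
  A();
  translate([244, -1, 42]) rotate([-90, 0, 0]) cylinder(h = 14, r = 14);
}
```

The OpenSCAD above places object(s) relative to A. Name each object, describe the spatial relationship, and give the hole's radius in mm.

A is an open box. The open box has a circular hole through its front wall. The hole's radius is 14 mm.

The subtracted cylinder has r = 14 mm.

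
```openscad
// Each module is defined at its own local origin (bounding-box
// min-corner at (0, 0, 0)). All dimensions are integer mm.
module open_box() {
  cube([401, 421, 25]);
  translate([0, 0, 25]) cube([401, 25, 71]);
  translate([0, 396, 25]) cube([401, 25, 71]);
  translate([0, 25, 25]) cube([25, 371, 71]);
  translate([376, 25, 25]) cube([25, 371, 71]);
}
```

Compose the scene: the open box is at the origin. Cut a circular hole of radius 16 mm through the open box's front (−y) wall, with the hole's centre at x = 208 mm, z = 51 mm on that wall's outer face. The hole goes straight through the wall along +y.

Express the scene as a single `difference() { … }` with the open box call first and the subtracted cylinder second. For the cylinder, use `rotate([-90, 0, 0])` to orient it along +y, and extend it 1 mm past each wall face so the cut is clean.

difference() {
  open_box();
  translate([208, -1, 51]) rotate([-90, 0, 0]) cylinder(h = 27, r = 16);
}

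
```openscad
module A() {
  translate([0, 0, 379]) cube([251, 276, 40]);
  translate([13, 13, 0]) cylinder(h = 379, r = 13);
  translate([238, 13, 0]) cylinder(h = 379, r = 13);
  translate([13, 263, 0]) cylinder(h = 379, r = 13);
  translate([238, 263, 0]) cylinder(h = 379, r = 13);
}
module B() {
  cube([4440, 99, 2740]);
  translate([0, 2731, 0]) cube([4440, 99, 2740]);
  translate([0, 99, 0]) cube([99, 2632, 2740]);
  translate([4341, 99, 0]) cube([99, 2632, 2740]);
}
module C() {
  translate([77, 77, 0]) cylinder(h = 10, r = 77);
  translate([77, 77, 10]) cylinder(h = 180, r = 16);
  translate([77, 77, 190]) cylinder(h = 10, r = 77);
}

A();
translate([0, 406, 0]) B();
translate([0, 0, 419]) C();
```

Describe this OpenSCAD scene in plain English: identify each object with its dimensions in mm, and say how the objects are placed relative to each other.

A is a four-legged stool. The seat is 251×276 mm, 40 mm thick, top at z = 419 mm. It stands on four round legs, each 26 mm in diameter, from z = 0 to the seat underside, each leg's axis is inset half a diameter from the nearest pair of seat edges (so the leg's bounding box is flush with the corner).

B is a box-shaped house frame (walls only): outside footprint 4440×2830 mm, wall height 2740 mm, wall thickness 99 mm. The two y-facing walls run the full x-width; the two x-facing walls fit between the inner faces of the y-facing walls.

C is a spool: two coaxial disc flanges of radius 77 mm and thickness 10 mm, joined by a core cylinder of radius 16 mm and height 180 mm. The lower flange rests on z = 0 and the three cylinders share a vertical axis.

The house frame is on the floor beside the stool on its +y side. The spool is on top of the stool.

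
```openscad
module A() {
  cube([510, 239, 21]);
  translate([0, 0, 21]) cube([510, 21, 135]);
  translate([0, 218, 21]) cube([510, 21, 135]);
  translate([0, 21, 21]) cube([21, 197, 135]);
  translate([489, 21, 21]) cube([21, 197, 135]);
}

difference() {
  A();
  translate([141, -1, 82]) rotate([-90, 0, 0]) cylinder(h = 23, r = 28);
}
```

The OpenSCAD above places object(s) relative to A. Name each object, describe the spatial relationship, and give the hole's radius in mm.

A is an open box. The open box has a circular hole through its front wall. The hole's radius is 28 mm.

The subtracted cylinder has r = 28 mm.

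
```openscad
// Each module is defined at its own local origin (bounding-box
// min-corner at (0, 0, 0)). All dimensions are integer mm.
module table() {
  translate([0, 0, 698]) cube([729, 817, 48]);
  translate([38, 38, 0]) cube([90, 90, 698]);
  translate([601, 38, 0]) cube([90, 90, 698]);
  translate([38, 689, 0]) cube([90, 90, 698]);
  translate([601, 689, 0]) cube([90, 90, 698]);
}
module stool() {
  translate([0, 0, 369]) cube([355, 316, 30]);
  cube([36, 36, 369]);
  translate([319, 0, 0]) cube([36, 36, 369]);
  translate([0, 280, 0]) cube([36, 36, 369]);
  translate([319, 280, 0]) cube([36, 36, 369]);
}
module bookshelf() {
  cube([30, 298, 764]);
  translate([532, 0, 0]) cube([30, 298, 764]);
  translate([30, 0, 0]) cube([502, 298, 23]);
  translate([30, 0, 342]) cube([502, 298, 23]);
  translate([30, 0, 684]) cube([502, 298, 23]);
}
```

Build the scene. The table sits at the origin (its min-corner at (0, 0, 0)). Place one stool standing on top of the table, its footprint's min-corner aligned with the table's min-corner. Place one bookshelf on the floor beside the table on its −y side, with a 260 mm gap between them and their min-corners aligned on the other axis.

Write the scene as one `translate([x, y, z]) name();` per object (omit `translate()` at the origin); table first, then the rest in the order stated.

table();
translate([0, 0, 746]) stool();
translate([0, -558, 0]) bookshelf();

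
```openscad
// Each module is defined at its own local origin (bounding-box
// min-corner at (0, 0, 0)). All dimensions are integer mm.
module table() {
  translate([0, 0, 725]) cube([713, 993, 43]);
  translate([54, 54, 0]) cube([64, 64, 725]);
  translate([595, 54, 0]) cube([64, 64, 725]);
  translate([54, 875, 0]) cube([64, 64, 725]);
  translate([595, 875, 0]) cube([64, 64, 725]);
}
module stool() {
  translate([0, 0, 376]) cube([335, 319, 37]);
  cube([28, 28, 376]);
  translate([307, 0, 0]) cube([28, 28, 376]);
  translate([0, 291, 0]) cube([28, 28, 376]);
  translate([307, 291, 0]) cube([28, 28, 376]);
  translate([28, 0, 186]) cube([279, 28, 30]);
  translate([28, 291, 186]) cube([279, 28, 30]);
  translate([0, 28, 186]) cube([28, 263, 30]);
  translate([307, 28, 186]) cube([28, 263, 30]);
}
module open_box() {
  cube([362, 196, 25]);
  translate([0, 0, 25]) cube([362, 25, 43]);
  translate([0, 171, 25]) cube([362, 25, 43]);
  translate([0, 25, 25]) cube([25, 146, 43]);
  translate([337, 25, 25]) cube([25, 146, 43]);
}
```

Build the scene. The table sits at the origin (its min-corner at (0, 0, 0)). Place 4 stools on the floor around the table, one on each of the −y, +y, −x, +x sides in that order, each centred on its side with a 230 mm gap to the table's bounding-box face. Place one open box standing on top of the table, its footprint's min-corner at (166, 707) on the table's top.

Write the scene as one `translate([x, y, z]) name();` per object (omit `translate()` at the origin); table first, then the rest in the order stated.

table();
translate([189, -549, 0]) stool();
translate([189, 1223, 0]) stool();
translate([-565, 337, 0]) stool();
translate([943, 337, 0]) stool();
translate([166, 707, 768]) open_box();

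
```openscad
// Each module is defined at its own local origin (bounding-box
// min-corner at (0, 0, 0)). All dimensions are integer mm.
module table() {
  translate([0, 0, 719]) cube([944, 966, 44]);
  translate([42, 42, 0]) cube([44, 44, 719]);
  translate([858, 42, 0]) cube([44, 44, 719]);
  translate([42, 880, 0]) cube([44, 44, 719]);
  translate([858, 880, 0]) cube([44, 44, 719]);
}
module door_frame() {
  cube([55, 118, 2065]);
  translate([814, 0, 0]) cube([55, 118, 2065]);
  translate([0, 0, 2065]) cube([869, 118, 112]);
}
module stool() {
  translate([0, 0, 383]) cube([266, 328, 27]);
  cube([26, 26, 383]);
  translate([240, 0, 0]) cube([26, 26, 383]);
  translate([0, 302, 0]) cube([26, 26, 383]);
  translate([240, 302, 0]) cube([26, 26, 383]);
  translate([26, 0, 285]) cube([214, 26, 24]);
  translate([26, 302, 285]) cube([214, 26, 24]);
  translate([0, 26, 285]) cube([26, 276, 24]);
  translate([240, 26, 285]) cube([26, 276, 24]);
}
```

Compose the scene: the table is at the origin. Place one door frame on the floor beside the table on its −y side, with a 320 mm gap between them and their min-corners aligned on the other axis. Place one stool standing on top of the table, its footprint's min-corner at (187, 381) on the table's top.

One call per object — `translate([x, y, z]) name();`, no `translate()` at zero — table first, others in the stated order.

table();
translate([0, -438, 0]) door_frame();
translate([187, 381, 763]) stool();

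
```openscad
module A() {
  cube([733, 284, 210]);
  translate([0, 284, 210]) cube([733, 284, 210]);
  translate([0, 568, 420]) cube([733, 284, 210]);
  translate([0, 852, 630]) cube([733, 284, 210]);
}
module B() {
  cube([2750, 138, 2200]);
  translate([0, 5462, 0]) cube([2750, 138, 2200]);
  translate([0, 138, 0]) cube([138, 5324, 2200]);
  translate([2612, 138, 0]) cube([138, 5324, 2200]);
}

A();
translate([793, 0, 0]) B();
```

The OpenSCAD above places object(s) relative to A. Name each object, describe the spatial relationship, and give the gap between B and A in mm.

The house frame's nearest face is 60 mm from the staircase's +x face.

A is a staircase. B is a house frame. The house frame is on the floor beside the staircase on its +x side. The gap between the house frame and the staircase is 60 mm.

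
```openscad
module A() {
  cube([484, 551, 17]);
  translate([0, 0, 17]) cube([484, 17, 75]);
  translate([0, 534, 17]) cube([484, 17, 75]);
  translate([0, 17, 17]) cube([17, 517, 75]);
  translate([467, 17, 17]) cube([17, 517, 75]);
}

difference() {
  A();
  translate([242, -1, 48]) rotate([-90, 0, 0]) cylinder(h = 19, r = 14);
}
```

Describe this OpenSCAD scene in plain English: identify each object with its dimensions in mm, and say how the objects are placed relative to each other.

A is an open-topped rectangular box: outside dimensions 484×551×92 mm, with a uniform wall and base thickness of 17 mm. The base is a full 484×551 slab on the floor; four walls sit on top of the base. The front and back walls (the −y and +y sides) span the full width; the two side walls fit between them.

The open box has a circular hole of radius 14 mm through its front wall, centred at (x = 242, z = 48).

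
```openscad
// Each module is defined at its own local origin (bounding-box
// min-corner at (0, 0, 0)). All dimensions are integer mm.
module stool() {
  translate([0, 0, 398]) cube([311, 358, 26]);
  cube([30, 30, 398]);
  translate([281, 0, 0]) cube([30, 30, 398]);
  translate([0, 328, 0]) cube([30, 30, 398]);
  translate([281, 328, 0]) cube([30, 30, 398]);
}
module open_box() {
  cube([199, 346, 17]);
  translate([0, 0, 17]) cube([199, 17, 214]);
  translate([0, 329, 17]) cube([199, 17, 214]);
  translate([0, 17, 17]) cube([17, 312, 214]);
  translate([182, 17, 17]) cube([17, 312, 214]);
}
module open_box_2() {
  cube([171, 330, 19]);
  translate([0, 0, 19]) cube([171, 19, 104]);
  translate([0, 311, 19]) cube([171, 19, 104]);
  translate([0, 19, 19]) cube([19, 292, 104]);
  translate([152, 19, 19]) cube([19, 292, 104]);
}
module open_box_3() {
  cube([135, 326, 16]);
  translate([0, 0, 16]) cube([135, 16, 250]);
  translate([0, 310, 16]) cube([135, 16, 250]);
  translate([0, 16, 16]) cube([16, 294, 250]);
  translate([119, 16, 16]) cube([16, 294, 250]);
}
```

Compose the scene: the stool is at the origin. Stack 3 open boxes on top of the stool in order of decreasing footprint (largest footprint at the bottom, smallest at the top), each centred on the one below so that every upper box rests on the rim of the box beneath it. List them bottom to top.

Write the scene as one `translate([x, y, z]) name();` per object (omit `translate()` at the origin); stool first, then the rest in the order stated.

stool();
translate([56, 6, 424]) open_box();
translate([70, 14, 655]) open_box_2();
translate([88, 16, 778]) open_box_3();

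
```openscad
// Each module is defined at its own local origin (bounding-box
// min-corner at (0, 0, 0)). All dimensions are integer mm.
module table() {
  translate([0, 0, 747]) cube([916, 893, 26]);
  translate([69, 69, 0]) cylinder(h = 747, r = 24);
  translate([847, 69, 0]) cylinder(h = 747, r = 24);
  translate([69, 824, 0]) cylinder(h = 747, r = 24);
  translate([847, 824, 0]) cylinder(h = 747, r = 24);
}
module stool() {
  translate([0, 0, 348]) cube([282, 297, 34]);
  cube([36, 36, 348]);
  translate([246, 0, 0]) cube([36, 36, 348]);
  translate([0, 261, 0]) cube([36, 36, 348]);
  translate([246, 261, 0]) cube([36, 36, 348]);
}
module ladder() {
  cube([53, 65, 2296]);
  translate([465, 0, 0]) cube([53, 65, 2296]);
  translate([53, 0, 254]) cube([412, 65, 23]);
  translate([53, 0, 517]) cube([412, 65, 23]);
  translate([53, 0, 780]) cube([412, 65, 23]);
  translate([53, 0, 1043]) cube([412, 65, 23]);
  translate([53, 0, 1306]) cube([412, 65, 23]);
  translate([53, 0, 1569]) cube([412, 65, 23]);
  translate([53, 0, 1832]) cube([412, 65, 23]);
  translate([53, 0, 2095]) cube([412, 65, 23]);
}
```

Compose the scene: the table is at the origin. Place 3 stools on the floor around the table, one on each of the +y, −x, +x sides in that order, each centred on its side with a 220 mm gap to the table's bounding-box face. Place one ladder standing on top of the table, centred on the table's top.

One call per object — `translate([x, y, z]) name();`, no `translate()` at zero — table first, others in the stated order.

table();
translate([317, 1113, 0]) stool();
translate([-502, 298, 0]) stool();
translate([1136, 298, 0]) stool();
translate([199, 414, 773]) ladder();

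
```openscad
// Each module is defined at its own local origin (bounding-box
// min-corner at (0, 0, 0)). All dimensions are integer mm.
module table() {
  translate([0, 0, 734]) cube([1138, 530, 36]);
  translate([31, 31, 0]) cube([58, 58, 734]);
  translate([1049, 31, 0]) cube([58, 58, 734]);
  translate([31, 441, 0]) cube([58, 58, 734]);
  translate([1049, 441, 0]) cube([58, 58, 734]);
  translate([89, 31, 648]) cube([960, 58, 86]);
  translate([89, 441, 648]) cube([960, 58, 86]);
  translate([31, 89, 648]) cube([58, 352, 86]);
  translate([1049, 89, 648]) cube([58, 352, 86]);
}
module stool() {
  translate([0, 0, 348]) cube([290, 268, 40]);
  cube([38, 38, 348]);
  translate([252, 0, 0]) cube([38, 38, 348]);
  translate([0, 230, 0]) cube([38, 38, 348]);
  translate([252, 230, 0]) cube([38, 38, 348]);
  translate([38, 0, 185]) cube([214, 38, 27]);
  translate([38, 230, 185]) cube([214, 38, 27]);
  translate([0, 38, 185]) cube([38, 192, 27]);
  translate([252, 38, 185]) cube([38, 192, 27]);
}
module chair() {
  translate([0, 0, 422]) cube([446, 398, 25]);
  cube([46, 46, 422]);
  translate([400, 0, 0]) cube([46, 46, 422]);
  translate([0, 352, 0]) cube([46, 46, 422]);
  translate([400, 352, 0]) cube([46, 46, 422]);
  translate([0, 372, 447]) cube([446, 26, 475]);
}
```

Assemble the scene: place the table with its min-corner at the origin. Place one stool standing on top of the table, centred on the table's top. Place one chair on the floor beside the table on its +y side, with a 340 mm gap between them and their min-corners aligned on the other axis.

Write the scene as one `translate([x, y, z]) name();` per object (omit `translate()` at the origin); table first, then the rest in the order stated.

table();
translate([424, 131, 770]) stool();
translate([0, 870, 0]) chair();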